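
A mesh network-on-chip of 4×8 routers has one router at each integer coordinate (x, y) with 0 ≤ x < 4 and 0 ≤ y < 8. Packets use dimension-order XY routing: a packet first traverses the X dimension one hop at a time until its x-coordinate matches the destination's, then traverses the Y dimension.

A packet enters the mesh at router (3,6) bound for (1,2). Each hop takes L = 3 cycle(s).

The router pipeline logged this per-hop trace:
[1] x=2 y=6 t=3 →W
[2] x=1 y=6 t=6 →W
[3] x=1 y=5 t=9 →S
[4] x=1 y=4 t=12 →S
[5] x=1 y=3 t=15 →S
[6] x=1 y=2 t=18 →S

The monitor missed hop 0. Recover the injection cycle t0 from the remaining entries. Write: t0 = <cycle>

t0 = 0

The first recorded entry is hop 1 at cycle 3.
t0 = cyc[1] − L = 3 − 3 = 0.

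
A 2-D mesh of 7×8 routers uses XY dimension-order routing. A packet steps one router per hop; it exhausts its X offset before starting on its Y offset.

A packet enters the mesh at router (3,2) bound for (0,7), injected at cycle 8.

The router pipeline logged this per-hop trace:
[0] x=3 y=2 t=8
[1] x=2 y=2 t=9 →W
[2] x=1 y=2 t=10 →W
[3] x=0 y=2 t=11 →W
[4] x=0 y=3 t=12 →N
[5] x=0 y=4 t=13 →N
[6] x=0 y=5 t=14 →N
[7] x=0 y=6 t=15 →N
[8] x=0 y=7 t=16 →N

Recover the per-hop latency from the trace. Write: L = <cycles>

L = 1

cyc[1] − cyc[0] = 9 − 8 = 1.
Each hop adds L, hence L = 1.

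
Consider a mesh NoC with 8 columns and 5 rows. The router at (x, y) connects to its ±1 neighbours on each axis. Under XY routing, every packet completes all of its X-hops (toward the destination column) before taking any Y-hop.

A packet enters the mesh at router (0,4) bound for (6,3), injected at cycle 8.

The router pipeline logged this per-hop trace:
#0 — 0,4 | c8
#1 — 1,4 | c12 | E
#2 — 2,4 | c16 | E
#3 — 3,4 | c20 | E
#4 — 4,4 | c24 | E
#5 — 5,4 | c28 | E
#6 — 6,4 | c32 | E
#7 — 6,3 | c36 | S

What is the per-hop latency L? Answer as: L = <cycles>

Between hops 0 and 1 the cycle counter advances 12 − 8 = 4.
Per-hop latency L = Δcyc = 4.

L = 4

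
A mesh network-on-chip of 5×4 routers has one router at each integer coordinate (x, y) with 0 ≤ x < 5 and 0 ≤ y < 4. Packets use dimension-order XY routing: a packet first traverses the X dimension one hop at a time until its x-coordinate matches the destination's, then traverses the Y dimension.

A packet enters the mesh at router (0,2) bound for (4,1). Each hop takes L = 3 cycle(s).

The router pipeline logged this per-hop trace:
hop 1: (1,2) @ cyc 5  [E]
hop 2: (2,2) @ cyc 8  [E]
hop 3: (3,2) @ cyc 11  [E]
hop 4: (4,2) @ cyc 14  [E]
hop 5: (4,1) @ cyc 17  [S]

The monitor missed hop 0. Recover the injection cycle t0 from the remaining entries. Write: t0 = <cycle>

t0 = 2

At hop 1 the cycle is 5; in general cyc_k = t0 + kL.
Subtract one hop: t0 = 5 − 3 = 2.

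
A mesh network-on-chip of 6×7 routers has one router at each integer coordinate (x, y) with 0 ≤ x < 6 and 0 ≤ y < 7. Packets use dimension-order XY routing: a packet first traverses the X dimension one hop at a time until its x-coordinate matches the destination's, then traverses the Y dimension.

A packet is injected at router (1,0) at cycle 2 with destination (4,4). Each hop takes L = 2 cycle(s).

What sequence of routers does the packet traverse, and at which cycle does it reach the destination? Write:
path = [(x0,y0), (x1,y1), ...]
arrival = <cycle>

path = [(1,0), (2,0), (3,0), (4,0), (4,1), (4,2), (4,3), (4,4)]
arrival = 16

hop 0: (1,0) @ cyc 2
hop 1: (2,0) @ cyc 4  [E]
hop 2: (3,0) @ cyc 6  [E]
hop 3: (4,0) @ cyc 8  [E]
hop 4: (4,1) @ cyc 10  [N]
hop 5: (4,2) @ cyc 12  [N]
hop 6: (4,3) @ cyc 14  [N]
hop 7: (4,4) @ cyc 16  [N]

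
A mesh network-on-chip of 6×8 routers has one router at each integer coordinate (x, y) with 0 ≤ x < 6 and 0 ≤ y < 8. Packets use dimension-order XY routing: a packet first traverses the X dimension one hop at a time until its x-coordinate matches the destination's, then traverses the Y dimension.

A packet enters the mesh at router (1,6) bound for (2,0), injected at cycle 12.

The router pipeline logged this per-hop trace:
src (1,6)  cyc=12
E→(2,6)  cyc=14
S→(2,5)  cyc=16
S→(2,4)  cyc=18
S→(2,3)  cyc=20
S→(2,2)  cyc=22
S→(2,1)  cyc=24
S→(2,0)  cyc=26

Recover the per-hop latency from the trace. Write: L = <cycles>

Δcyc across hop 0→1: 14 − 12 = 2.
One hop costs L cycles, so L = 2.

L = 2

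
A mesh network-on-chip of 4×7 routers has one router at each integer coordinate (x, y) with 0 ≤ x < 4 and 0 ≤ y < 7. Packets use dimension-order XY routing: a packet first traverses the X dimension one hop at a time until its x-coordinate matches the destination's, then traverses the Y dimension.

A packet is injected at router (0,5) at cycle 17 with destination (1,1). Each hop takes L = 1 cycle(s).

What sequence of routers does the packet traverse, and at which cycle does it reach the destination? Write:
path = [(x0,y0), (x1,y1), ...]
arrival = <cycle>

#0 — 0,5 | c17
#1 — 1,5 | c18 | E
#2 — 1,4 | c19 | S
#3 — 1,3 | c20 | S
#4 — 1,2 | c21 | S
#5 — 1,1 | c22 | S

path = [(0,5), (1,5), (1,4), (1,3), (1,2), (1,1)]
arrival = 22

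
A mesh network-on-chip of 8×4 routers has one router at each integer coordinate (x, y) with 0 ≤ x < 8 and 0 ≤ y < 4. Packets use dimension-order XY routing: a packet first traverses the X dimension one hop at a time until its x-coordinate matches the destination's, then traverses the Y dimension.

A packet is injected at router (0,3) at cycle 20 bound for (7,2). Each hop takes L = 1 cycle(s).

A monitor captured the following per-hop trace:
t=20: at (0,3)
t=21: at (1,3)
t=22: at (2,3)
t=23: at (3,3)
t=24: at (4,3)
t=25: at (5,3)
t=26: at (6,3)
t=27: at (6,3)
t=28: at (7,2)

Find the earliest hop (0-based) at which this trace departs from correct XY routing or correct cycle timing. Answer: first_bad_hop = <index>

[1] (+1,+0) / 1c ⇒ ok
[2] (+1,+0) / 1c ⇒ ok
[3] (+1,+0) / 1c ⇒ ok
[4] (+1,+0) / 1c ⇒ ok
[5] (+1,+0) / 1c ⇒ ok
[6] (+1,+0) / 1c ⇒ ok
[7] (+0,+0) / 1c ⇒ BAD: non-unit step

first_bad_hop = 7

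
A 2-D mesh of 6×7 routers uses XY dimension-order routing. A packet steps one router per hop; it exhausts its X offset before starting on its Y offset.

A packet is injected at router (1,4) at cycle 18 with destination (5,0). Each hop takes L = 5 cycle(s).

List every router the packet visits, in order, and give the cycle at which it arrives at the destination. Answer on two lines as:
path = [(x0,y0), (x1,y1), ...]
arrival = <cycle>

t=18: at (1,4)
t=23: at (2,4) after E
t=28: at (3,4) after E
t=33: at (4,4) after E
t=38: at (5,4) after E
t=43: at (5,3) after S
t=48: at (5,2) after S
t=53: at (5,1) after S
t=58: at (5,0) after S

path = [(1,4), (2,4), (3,4), (4,4), (5,4), (5,3), (5,2), (5,1), (5,0)]
arrival = 58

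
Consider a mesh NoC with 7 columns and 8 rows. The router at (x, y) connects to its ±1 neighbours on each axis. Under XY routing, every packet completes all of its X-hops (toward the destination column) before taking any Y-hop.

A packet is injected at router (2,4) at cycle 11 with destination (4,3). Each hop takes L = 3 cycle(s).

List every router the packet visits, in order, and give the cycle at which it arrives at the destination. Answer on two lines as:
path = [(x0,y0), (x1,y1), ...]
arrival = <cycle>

path = [(2,4), (3,4), (4,4), (4,3)]
arrival = 20

[0] x=2 y=4 t=11
[1] x=3 y=4 t=14 →E
[2] x=4 y=4 t=17 →E
[3] x=4 y=3 t=20 →S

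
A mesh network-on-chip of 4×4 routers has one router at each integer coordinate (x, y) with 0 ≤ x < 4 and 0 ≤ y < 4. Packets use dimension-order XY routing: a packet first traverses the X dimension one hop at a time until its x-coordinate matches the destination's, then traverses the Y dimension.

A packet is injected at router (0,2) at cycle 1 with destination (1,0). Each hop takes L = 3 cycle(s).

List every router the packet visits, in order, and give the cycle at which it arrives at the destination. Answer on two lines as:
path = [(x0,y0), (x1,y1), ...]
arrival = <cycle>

path = [(0,2), (1,2), (1,1), (1,0)]
arrival = 10

src (0,2)  cyc=1
E→(1,2)  cyc=4
S→(1,1)  cyc=7
S→(1,0)  cyc=10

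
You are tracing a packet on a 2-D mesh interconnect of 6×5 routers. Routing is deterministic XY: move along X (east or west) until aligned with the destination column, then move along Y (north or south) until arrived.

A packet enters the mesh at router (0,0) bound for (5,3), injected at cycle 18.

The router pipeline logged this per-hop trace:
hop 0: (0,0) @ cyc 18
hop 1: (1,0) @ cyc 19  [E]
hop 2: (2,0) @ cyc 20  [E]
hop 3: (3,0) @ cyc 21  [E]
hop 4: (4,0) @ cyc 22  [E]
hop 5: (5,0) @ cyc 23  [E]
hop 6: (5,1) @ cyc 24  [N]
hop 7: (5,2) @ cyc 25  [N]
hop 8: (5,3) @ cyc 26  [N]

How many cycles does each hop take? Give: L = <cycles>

From hop 0 (18) to hop 1 (19): +1 cycles.
That increment is L by definition: L = 1.

L = 1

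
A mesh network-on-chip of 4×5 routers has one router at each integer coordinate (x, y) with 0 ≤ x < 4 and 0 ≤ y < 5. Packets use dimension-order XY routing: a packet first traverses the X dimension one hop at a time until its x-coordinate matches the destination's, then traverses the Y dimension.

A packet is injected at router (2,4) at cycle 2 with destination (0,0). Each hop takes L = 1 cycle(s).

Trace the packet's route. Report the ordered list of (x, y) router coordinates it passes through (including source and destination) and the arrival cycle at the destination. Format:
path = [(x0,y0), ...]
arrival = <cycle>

[0] x=2 y=4 t=2
[1] x=1 y=4 t=3 →W
[2] x=0 y=4 t=4 →W
[3] x=0 y=3 t=5 →S
[4] x=0 y=2 t=6 →S
[5] x=0 y=1 t=7 →S
[6] x=0 y=0 t=8 →S

path = [(2,4), (1,4), (0,4), (0,3), (0,2), (0,1), (0,0)]
arrival = 8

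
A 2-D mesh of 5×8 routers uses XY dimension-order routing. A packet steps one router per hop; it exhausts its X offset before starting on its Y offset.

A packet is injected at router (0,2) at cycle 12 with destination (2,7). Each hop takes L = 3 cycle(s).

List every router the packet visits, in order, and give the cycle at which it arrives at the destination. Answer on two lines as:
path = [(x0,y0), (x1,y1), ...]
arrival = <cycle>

path = [(0,2), (1,2), (2,2), (2,3), (2,4), (2,5), (2,6), (2,7)]
arrival = 33

  0. router=(0,2) cycle=12 (inject)
  1. router=(1,2) cycle=15 dir=E
  2. router=(2,2) cycle=18 dir=E
  3. router=(2,3) cycle=21 dir=N
  4. router=(2,4) cycle=24 dir=N
  5. router=(2,5) cycle=27 dir=N
  6. router=(2,6) cycle=30 dir=N
  7. router=(2,7) cycle=33 dir=N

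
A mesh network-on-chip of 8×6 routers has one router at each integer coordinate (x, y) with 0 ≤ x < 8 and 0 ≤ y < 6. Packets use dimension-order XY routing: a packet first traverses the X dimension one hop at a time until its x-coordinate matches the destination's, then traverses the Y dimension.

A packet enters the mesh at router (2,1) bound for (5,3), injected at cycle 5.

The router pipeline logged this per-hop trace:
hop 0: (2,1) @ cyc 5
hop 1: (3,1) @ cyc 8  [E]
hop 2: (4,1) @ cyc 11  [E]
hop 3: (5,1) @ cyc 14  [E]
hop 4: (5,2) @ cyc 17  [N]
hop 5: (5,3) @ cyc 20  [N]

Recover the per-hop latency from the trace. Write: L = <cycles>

L = 3

Between hops 0 and 1 the cycle counter advances 8 − 5 = 3.
Per-hop latency L = Δcyc = 3.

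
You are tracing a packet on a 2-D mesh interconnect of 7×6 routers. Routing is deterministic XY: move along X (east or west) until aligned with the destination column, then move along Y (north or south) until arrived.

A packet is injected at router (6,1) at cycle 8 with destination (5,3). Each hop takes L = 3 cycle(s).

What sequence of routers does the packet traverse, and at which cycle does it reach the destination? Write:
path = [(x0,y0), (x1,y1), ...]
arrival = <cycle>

#0 — 6,1 | c8
#1 — 5,1 | c11 | W
#2 — 5,2 | c14 | N
#3 — 5,3 | c17 | N

path = [(6,1), (5,1), (5,2), (5,3)]
arrival = 17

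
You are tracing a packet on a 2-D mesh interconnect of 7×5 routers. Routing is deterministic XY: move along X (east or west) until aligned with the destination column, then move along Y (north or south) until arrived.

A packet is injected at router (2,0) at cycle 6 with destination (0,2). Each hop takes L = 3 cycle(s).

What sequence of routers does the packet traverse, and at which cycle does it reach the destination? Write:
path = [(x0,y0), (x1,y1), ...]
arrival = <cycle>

t=6: at (2,0)
t=9: at (1,0) after W
t=12: at (0,0) after W
t=15: at (0,1) after N
t=18: at (0,2) after N

path = [(2,0), (1,0), (0,0), (0,1), (0,2)]
arrival = 18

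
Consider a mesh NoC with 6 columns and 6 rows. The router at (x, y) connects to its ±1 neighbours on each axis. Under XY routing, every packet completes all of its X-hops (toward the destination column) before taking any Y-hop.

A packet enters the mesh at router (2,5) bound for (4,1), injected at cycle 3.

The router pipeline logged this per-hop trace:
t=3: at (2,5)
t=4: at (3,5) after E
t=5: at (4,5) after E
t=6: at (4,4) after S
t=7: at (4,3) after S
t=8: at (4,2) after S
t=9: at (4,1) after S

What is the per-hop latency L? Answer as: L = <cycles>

From hop 0 (3) to hop 1 (4): +1 cycles.
Per-hop latency L = Δcyc = 1.

L = 1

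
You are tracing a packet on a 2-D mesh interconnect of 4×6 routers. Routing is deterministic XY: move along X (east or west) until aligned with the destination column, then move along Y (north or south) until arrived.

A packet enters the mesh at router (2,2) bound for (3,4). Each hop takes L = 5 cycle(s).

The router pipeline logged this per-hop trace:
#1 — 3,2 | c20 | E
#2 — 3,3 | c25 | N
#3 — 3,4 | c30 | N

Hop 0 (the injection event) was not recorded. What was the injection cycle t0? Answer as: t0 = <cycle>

The first recorded entry is hop 1 at cycle 20.
Subtract one hop: t0 = 20 − 5 = 15.

t0 = 15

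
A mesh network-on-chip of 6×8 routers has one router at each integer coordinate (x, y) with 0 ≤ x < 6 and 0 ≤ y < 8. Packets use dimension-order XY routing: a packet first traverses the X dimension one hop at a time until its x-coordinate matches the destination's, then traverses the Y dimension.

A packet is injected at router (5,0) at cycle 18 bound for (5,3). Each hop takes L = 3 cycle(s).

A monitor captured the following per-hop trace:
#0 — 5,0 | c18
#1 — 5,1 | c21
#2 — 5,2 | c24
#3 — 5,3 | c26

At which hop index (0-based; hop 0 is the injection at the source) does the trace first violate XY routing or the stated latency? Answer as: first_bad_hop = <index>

first_bad_hop = 3

hop 1: step (+0,+1), +3 cyc — ok
hop 2: step (+0,+1), +3 cyc — ok
hop 3: step (+0,+1), +2 cyc — BAD: Δcyc=2≠L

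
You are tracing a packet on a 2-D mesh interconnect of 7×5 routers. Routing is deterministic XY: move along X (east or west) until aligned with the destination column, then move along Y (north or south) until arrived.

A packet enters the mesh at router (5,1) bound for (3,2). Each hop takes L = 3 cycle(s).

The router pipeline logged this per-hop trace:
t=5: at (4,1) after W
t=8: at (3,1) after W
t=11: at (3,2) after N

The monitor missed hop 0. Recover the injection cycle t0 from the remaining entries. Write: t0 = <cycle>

At hop 1 the cycle is 5; in general cyc_k = t0 + kL.
t0 = cyc[1] − L = 5 − 3 = 2.

t0 = 2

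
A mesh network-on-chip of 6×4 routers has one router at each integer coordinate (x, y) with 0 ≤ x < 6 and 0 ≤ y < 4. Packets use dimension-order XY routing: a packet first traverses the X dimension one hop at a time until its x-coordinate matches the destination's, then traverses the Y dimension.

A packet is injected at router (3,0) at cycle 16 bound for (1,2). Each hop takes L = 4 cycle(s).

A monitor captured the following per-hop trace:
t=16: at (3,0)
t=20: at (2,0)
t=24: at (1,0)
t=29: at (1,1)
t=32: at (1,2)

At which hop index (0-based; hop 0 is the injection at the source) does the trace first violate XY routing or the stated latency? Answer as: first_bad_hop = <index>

[1] (-1,+0) / 4c ⇒ ok
[2] (-1,+0) / 4c ⇒ ok
[3] (+0,+1) / 5c ⇒ BAD: Δcyc=5≠L

first_bad_hop = 3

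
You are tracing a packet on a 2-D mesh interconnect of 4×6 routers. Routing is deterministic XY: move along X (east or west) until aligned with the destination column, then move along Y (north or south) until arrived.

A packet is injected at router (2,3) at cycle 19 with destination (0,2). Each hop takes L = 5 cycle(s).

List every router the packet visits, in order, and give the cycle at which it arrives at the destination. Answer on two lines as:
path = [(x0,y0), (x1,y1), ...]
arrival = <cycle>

src (2,3)  cyc=19
W→(1,3)  cyc=24
W→(0,3)  cyc=29
S→(0,2)  cyc=34

path = [(2,3), (1,3), (0,3), (0,2)]
arrival = 34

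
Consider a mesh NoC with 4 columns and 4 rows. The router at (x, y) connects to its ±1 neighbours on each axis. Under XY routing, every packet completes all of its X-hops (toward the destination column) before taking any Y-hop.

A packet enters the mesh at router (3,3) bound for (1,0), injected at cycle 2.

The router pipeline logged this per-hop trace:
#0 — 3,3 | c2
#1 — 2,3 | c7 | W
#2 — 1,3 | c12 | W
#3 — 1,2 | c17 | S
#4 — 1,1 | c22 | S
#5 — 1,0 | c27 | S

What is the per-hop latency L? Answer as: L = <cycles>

L = 5

Δcyc across hop 0→1: 7 − 2 = 5.
Each hop adds L, hence L = 5.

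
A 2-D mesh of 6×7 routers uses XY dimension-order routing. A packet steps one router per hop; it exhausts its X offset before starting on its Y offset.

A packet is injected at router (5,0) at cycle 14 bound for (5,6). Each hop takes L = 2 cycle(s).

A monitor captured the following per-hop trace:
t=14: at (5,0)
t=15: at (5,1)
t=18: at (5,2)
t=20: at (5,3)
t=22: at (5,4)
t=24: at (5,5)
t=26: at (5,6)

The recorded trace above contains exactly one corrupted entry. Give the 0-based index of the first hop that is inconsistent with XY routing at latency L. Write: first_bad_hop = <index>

  1: Δx=+0 Δy=+1 Δt=1 [BAD: Δcyc=1≠L]

first_bad_hop = 1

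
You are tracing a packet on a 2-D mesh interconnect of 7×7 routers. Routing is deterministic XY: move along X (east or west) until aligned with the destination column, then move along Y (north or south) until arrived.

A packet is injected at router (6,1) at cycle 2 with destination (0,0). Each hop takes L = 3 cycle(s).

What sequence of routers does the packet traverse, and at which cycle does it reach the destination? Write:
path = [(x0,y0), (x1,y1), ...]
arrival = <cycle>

path = [(6,1), (5,1), (4,1), (3,1), (2,1), (1,1), (0,1), (0,0)]
arrival = 23

hop 0: (6,1) @ cyc 2
hop 1: (5,1) @ cyc 5  [W]
hop 2: (4,1) @ cyc 8  [W]
hop 3: (3,1) @ cyc 11  [W]
hop 4: (2,1) @ cyc 14  [W]
hop 5: (1,1) @ cyc 17  [W]
hop 6: (0,1) @ cyc 20  [W]
hop 7: (0,0) @ cyc 23  [S]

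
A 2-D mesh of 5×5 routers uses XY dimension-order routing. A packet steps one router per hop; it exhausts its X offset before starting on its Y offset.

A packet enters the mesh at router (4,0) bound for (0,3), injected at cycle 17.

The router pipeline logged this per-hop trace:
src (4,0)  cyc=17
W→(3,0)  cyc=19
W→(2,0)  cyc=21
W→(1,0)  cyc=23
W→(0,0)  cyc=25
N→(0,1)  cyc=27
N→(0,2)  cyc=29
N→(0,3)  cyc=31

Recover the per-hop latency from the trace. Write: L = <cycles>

Δcyc across hop 0→1: 19 − 17 = 2.
Per-hop latency L = Δcyc = 2.

L = 2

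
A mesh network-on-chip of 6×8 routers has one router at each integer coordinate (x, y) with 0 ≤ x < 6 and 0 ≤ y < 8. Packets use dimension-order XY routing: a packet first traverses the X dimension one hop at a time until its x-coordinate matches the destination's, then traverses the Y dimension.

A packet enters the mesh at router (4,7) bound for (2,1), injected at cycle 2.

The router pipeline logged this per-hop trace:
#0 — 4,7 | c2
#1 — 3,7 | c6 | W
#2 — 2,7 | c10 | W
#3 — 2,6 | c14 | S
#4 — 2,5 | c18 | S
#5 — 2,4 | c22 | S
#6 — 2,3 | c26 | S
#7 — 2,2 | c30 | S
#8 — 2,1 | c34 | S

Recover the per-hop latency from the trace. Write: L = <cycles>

L = 4

cyc[1] − cyc[0] = 6 − 2 = 4.
Per-hop latency L = Δcyc = 4.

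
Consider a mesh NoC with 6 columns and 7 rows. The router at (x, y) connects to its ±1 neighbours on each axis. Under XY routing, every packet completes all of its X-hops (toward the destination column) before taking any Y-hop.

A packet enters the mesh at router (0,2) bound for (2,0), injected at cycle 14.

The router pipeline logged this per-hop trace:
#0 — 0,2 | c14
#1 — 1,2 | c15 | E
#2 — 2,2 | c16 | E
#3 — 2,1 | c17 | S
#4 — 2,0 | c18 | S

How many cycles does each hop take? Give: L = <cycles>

Δcyc across hop 0→1: 15 − 14 = 1.
Per-hop latency L = Δcyc = 1.

L = 1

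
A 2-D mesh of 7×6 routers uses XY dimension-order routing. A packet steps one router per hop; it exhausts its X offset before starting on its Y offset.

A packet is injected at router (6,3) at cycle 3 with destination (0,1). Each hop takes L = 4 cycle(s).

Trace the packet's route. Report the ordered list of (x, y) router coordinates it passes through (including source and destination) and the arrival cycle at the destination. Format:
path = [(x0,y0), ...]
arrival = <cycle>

path = [(6,3), (5,3), (4,3), (3,3), (2,3), (1,3), (0,3), (0,2), (0,1)]
arrival = 35

hop 0: (6,3) @ cyc 3
hop 1: (5,3) @ cyc 7  [W]
hop 2: (4,3) @ cyc 11  [W]
hop 3: (3,3) @ cyc 15  [W]
hop 4: (2,3) @ cyc 19  [W]
hop 5: (1,3) @ cyc 23  [W]
hop 6: (0,3) @ cyc 27  [W]
hop 7: (0,2) @ cyc 31  [S]
hop 8: (0,1) @ cyc 35  [S]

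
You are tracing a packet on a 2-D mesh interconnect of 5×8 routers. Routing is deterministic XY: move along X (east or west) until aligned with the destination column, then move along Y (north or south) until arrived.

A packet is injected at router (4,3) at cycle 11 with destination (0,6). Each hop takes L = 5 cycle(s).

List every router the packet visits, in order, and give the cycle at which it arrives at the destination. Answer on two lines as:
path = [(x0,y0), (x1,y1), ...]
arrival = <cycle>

path = [(4,3), (3,3), (2,3), (1,3), (0,3), (0,4), (0,5), (0,6)]
arrival = 46

#0 — 4,3 | c11
#1 — 3,3 | c16 | W
#2 — 2,3 | c21 | W
#3 — 1,3 | c26 | W
#4 — 0,3 | c31 | W
#5 — 0,4 | c36 | N
#6 — 0,5 | c41 | N
#7 — 0,6 | c46 | N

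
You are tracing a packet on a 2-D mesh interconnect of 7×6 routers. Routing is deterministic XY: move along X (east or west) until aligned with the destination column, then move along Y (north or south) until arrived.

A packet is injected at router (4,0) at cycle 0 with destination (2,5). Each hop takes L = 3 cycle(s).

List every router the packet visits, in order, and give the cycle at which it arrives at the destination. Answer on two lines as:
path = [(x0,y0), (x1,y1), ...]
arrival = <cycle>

path = [(4,0), (3,0), (2,0), (2,1), (2,2), (2,3), (2,4), (2,5)]
arrival = 21

  0. router=(4,0) cycle=0 (inject)
  1. router=(3,0) cycle=3 dir=W
  2. router=(2,0) cycle=6 dir=W
  3. router=(2,1) cycle=9 dir=N
  4. router=(2,2) cycle=12 dir=N
  5. router=(2,3) cycle=15 dir=N
  6. router=(2,4) cycle=18 dir=N
  7. router=(2,5) cycle=21 dir=N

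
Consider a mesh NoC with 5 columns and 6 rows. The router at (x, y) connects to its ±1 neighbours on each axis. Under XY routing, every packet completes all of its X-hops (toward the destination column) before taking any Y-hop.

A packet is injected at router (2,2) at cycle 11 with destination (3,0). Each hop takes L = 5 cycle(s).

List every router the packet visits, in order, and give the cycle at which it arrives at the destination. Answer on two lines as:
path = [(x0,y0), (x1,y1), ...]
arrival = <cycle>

#0 — 2,2 | c11
#1 — 3,2 | c16 | E
#2 — 3,1 | c21 | S
#3 — 3,0 | c26 | S

path = [(2,2), (3,2), (3,1), (3,0)]
arrival = 26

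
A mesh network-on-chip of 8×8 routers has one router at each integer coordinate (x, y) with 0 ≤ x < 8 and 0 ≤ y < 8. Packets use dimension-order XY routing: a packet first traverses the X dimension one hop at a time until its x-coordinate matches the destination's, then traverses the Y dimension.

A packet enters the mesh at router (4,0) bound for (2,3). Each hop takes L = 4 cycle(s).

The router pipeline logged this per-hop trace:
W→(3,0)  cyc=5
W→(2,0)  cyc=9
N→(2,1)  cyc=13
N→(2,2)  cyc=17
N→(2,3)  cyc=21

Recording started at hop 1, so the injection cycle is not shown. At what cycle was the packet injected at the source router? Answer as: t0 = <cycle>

Hop 1 reached at cycle 5; hop k is at t0 + k·L.
Therefore t0 = 5 − L = 1.

t0 = 1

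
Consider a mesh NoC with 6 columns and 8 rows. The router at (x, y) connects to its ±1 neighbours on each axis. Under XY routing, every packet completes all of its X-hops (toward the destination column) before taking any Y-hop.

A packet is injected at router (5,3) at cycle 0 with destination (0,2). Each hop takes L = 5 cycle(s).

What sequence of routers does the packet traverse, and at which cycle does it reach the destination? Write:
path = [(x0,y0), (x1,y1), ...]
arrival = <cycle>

path = [(5,3), (4,3), (3,3), (2,3), (1,3), (0,3), (0,2)]
arrival = 30

hop 0: (5,3) @ cyc 0
hop 1: (4,3) @ cyc 5  [W]
hop 2: (3,3) @ cyc 10  [W]
hop 3: (2,3) @ cyc 15  [W]
hop 4: (1,3) @ cyc 20  [W]
hop 5: (0,3) @ cyc 25  [W]
hop 6: (0,2) @ cyc 30  [S]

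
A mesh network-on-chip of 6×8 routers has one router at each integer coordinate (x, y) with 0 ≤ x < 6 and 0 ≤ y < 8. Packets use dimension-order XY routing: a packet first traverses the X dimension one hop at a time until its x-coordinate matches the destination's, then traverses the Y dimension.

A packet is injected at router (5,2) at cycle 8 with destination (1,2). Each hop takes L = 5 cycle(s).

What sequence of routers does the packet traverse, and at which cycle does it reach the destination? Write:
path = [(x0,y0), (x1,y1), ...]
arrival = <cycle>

  0. router=(5,2) cycle=8 (inject)
  1. router=(4,2) cycle=13 dir=W
  2. router=(3,2) cycle=18 dir=W
  3. router=(2,2) cycle=23 dir=W
  4. router=(1,2) cycle=28 dir=W

path = [(5,2), (4,2), (3,2), (2,2), (1,2)]
arrival = 28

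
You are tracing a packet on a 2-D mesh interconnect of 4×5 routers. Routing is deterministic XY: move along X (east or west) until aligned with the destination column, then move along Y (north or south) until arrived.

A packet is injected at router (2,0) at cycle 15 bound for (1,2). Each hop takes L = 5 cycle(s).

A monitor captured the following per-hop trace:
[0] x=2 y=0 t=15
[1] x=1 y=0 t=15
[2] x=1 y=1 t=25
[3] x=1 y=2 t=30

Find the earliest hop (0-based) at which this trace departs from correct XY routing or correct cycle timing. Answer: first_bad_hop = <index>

first_bad_hop = 1

  1: Δx=-1 Δy=+0 Δt=0 [BAD: Δcyc=0≠L]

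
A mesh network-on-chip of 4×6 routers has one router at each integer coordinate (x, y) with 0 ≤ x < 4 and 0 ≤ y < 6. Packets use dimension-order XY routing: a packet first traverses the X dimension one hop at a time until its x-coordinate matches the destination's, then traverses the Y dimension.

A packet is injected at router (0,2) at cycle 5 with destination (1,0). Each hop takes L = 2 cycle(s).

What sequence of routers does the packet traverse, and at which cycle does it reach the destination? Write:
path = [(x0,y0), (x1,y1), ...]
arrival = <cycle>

path = [(0,2), (1,2), (1,1), (1,0)]
arrival = 11

hop 0: (0,2) @ cyc 5
hop 1: (1,2) @ cyc 7  [E]
hop 2: (1,1) @ cyc 9  [S]
hop 3: (1,0) @ cyc 11  [S]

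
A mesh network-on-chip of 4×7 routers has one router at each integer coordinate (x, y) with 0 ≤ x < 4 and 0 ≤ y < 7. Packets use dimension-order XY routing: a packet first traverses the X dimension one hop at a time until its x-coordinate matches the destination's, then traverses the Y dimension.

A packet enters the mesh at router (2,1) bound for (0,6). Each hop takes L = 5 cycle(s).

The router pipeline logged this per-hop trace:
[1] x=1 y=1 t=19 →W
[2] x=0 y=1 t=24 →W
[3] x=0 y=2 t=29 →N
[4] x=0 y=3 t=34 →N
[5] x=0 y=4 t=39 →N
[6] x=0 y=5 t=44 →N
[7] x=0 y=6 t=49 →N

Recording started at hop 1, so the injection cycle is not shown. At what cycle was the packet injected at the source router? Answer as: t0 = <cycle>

t0 = 14

At hop 1 the cycle is 19; in general cyc_k = t0 + kL.
So t0 = 19 − 1·5 = 14.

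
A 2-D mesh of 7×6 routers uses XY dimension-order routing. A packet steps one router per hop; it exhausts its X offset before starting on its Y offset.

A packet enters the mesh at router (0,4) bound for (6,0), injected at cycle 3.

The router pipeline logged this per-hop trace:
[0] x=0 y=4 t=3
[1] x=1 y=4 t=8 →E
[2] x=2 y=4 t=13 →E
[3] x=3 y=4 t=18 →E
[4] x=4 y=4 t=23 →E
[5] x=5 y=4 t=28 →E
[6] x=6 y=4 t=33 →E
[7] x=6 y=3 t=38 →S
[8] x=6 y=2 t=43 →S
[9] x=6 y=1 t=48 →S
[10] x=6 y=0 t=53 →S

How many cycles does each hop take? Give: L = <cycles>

Between hops 0 and 1 the cycle counter advances 8 − 3 = 5.
That increment is L by definition: L = 5.

L = 5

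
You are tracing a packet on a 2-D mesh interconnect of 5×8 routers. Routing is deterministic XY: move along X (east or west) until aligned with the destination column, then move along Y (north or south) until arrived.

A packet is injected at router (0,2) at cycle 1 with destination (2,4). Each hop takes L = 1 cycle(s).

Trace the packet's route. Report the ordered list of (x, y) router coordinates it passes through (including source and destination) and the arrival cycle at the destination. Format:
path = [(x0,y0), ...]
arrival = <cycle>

path = [(0,2), (1,2), (2,2), (2,3), (2,4)]
arrival = 5

src (0,2)  cyc=1
E→(1,2)  cyc=2
E→(2,2)  cyc=3
N→(2,3)  cyc=4
N→(2,4)  cyc=5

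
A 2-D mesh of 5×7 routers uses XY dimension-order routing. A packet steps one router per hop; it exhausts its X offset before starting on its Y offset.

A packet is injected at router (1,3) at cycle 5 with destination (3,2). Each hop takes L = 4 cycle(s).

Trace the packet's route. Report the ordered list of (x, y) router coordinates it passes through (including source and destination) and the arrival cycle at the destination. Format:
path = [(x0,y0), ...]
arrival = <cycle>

t=5: at (1,3)
t=9: at (2,3) after E
t=13: at (3,3) after E
t=17: at (3,2) after S

path = [(1,3), (2,3), (3,3), (3,2)]
arrival = 17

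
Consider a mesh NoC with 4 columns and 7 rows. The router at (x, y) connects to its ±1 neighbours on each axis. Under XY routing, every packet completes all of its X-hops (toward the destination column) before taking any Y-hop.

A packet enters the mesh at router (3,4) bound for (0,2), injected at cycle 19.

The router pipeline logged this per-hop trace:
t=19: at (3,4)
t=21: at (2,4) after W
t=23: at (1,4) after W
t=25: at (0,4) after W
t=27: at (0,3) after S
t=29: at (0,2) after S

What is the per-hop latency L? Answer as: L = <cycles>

L = 2

cyc[1] − cyc[0] = 21 − 19 = 2.
Each hop adds L, hence L = 2.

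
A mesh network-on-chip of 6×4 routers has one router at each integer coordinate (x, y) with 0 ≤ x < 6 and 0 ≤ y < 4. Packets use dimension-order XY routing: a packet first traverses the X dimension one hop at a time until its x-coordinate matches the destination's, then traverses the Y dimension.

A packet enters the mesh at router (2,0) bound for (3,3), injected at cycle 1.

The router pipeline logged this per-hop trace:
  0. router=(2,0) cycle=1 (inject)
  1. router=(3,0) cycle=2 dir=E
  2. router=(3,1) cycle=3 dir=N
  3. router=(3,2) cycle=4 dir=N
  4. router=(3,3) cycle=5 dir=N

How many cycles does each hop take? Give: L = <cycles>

From hop 0 (1) to hop 1 (2): +1 cycles.
One hop costs L cycles, so L = 1.

L = 1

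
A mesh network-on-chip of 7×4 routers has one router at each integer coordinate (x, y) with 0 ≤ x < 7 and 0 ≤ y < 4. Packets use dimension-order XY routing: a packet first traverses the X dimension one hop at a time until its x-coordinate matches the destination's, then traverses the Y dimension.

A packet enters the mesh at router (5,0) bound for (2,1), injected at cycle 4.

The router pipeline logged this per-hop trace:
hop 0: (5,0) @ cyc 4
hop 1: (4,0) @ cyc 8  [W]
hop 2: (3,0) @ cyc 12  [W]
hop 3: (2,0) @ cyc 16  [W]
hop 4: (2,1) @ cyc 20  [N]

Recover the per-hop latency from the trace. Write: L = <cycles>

L = 4

From hop 0 (4) to hop 1 (8): +4 cycles.
Per-hop latency L = Δcyc = 4.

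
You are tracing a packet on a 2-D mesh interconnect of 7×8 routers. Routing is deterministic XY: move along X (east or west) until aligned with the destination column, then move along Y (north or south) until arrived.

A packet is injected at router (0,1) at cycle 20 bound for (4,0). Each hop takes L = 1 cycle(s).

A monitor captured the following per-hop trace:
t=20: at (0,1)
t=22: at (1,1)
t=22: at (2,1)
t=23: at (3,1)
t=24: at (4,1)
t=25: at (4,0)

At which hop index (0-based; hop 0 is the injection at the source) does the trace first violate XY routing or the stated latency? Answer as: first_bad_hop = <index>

hop 1: step (+1,+0), +2 cyc — BAD: Δcyc=2≠L

first_bad_hop = 1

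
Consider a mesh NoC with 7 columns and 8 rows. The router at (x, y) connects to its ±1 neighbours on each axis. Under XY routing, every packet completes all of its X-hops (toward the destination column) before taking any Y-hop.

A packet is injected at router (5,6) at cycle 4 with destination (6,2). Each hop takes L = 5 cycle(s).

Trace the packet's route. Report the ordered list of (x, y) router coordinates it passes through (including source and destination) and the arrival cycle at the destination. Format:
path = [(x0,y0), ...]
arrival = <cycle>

path = [(5,6), (6,6), (6,5), (6,4), (6,3), (6,2)]
arrival = 29

t=4: at (5,6)
t=9: at (6,6) after E
t=14: at (6,5) after S
t=19: at (6,4) after S
t=24: at (6,3) after S
t=29: at (6,2) after S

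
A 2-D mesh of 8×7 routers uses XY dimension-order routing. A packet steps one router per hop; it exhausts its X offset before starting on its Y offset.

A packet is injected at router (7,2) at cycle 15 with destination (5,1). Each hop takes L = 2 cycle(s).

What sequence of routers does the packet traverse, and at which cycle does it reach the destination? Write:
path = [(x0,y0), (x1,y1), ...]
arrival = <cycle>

path = [(7,2), (6,2), (5,2), (5,1)]
arrival = 21

hop 0: (7,2) @ cyc 15
hop 1: (6,2) @ cyc 17  [W]
hop 2: (5,2) @ cyc 19  [W]
hop 3: (5,1) @ cyc 21  [S]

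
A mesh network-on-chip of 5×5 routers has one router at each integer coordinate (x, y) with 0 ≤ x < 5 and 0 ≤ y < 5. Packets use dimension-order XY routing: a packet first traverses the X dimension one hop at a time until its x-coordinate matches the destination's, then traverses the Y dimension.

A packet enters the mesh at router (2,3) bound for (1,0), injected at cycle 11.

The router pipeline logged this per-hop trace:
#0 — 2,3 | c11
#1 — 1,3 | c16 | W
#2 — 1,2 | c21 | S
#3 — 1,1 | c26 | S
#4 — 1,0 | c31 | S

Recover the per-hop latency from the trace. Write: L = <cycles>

Between hops 0 and 1 the cycle counter advances 16 − 11 = 5.
That increment is L by definition: L = 5.

L = 5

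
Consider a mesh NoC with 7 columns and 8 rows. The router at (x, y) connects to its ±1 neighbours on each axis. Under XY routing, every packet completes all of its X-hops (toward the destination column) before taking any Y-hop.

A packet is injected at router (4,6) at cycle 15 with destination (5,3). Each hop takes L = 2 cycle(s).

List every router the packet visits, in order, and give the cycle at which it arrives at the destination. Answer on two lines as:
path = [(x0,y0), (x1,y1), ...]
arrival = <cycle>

hop 0: (4,6) @ cyc 15
hop 1: (5,6) @ cyc 17  [E]
hop 2: (5,5) @ cyc 19  [S]
hop 3: (5,4) @ cyc 21  [S]
hop 4: (5,3) @ cyc 23  [S]

path = [(4,6), (5,6), (5,5), (5,4), (5,3)]
arrival = 23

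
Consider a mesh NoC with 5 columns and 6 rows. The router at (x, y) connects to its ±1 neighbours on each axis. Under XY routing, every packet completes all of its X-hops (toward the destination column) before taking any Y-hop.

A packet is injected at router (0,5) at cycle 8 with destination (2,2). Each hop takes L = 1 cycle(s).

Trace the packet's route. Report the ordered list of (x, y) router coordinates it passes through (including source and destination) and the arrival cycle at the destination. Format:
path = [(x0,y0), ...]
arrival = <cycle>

path = [(0,5), (1,5), (2,5), (2,4), (2,3), (2,2)]
arrival = 13

[0] x=0 y=5 t=8
[1] x=1 y=5 t=9 →E
[2] x=2 y=5 t=10 →E
[3] x=2 y=4 t=11 →S
[4] x=2 y=3 t=12 →S
[5] x=2 y=2 t=13 →S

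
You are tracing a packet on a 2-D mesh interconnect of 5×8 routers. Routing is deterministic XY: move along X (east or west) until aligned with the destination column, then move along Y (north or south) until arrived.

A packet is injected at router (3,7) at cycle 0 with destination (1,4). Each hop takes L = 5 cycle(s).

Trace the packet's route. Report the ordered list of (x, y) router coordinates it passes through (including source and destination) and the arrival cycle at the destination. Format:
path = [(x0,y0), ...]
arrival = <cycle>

t=0: at (3,7)
t=5: at (2,7) after W
t=10: at (1,7) after W
t=15: at (1,6) after S
t=20: at (1,5) after S
t=25: at (1,4) after S

path = [(3,7), (2,7), (1,7), (1,6), (1,5), (1,4)]
arrival = 25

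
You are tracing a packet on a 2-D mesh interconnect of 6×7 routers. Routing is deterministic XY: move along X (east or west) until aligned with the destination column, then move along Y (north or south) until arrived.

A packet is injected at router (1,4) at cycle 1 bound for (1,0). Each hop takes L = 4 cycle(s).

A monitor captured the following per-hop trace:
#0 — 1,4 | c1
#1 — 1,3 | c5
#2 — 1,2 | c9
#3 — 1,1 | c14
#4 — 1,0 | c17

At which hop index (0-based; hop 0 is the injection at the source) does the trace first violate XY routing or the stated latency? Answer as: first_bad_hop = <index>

check 1→ d=(0,-1) cyc+4: ok
check 2→ d=(0,-1) cyc+4: ok
check 3→ d=(0,-1) cyc+5: BAD: Δcyc=5≠L

first_bad_hop = 3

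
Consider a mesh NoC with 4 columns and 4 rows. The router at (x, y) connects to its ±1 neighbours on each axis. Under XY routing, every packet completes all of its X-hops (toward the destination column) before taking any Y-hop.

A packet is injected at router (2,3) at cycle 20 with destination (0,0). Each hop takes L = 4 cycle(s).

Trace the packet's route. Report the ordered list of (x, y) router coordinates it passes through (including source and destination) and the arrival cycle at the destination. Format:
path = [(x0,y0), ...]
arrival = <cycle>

  0. router=(2,3) cycle=20 (inject)
  1. router=(1,3) cycle=24 dir=W
  2. router=(0,3) cycle=28 dir=W
  3. router=(0,2) cycle=32 dir=S
  4. router=(0,1) cycle=36 dir=S
  5. router=(0,0) cycle=40 dir=S

path = [(2,3), (1,3), (0,3), (0,2), (0,1), (0,0)]
arrival = 40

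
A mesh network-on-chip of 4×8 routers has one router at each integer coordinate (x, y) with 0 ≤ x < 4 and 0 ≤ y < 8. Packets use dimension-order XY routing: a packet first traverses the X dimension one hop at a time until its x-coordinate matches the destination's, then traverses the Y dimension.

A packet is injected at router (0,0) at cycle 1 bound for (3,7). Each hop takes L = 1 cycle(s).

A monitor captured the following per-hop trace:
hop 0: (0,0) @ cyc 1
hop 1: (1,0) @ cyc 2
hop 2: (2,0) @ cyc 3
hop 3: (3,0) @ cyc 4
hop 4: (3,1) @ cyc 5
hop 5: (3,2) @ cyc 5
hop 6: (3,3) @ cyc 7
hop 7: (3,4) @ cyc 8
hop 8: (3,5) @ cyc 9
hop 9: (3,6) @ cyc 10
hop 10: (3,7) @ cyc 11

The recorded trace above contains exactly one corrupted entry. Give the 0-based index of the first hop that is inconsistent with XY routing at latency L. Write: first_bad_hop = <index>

first_bad_hop = 5

[1] (+1,+0) / 1c ⇒ ok
[2] (+1,+0) / 1c ⇒ ok
[3] (+1,+0) / 1c ⇒ ok
[4] (+0,+1) / 1c ⇒ ok
[5] (+0,+1) / 0c ⇒ BAD: Δcyc=0≠L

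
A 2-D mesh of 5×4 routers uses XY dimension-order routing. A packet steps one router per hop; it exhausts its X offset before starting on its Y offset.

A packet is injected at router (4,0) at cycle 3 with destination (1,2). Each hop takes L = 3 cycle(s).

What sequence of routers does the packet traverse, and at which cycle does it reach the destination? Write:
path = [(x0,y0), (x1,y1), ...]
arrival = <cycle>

path = [(4,0), (3,0), (2,0), (1,0), (1,1), (1,2)]
arrival = 18

  0. router=(4,0) cycle=3 (inject)
  1. router=(3,0) cycle=6 dir=W
  2. router=(2,0) cycle=9 dir=W
  3. router=(1,0) cycle=12 dir=W
  4. router=(1,1) cycle=15 dir=N
  5. router=(1,2) cycle=18 dir=N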